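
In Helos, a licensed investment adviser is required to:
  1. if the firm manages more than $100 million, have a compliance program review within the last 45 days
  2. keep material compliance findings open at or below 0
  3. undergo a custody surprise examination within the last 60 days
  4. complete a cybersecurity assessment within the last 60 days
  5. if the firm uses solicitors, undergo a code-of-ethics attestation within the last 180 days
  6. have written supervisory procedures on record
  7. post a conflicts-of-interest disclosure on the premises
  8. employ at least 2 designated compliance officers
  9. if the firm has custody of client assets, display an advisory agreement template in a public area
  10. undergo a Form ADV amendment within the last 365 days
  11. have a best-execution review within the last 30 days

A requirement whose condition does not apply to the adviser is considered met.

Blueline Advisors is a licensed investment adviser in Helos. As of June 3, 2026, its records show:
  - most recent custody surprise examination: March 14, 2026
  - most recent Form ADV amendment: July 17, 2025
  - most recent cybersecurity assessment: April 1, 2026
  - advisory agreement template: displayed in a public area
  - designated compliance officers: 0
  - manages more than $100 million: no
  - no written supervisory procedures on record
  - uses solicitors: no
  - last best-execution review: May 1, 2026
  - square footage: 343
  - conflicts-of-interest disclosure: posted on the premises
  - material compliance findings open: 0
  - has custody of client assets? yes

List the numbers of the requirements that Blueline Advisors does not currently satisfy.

3, 4, 6, 8, 11

1. condition 'manages more than $100 million' does not hold → requirement n/a → met
2. material compliance findings open 0 ≤ 0 → met
3. custody surprise examination 81 days ago vs limit 60 → not met
4. cybersecurity assessment 63 days ago vs limit 60 → not met
5. condition 'uses solicitors' does not hold → requirement n/a → met
6. written supervisory procedures absent → not met
7. conflicts-of-interest disclosure present → met
8. designated compliance officers 0 < 2 → not met
9. condition 'has custody of client assets' holds; advisory agreement template present → met
10. Form ADV amendment 321 days ago vs limit 365 → met
11. best-execution review 33 days ago vs limit 30 → not met
Not met: 3, 4, 6, 8, 11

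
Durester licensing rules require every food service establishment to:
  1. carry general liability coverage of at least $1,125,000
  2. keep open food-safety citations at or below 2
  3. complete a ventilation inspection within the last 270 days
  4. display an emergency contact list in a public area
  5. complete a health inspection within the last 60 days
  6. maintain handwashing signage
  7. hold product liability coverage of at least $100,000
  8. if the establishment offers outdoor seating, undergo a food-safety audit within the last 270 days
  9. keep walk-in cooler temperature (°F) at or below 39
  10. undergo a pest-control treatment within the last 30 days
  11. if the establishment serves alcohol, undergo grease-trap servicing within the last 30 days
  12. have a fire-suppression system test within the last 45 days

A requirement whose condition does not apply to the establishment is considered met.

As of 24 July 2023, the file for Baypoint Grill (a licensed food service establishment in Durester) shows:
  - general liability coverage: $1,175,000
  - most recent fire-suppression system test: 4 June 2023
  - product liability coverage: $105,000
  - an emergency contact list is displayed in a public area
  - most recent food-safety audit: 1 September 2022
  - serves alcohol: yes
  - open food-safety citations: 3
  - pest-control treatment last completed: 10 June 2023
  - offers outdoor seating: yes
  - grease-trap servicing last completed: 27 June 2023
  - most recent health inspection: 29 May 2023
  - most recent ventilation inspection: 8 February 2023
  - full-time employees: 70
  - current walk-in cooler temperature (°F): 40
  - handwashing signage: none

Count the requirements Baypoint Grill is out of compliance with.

6

1. general liability coverage $1,175,000 ≥ $1,125,000 → met
2. open food-safety citations 3 > 2 → not met
3. ventilation inspection 166 days ago vs limit 270 → met
4. emergency contact list present → met
5. health inspection 56 days ago vs limit 60 → met
6. handwashing signage absent → not met
7. product liability coverage $105,000 ≥ $100,000 → met
8. condition 'offers outdoor seating' holds; food-safety audit 326 days ago vs limit 270 → not met
9. walk-in cooler temperature (°F) 40 > 39 → not met
10. pest-control treatment 44 days ago vs limit 30 → not met
11. condition 'serves alcohol' holds; grease-trap servicing 27 days ago vs limit 30 → met
12. fire-suppression system test 50 days ago vs limit 45 → not met
Not met: 6 of 12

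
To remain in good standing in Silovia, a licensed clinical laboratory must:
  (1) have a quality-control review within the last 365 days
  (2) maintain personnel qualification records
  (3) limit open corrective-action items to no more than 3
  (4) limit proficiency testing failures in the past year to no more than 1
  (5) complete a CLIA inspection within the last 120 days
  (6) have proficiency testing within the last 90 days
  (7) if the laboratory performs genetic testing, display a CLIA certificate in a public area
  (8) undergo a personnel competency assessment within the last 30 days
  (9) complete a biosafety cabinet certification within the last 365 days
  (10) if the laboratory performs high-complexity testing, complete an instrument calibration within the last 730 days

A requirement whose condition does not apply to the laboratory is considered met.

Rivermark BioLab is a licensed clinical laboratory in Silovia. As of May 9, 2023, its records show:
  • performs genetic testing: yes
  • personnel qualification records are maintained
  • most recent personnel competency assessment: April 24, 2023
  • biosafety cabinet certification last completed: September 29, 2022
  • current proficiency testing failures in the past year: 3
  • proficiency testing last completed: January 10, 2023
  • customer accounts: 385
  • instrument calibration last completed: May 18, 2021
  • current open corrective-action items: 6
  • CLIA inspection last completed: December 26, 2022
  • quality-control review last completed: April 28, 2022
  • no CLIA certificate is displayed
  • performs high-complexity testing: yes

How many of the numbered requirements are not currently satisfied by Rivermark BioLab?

6

1. quality-control review 376 days ago vs limit 365 → not met
2. personnel qualification records present → met
3. open corrective-action items 6 > 3 → not met
4. proficiency testing failures in the past year 3 > 1 → not met
5. CLIA inspection 134 days ago vs limit 120 → not met
6. proficiency testing 119 days ago vs limit 90 → not met
7. condition 'performs genetic testing' holds; CLIA certificate absent → not met
8. personnel competency assessment 15 days ago vs limit 30 → met
9. biosafety cabinet certification 222 days ago vs limit 365 → met
10. condition 'performs high-complexity testing' holds; instrument calibration 721 days ago vs limit 730 → met
Not met: 6 of 10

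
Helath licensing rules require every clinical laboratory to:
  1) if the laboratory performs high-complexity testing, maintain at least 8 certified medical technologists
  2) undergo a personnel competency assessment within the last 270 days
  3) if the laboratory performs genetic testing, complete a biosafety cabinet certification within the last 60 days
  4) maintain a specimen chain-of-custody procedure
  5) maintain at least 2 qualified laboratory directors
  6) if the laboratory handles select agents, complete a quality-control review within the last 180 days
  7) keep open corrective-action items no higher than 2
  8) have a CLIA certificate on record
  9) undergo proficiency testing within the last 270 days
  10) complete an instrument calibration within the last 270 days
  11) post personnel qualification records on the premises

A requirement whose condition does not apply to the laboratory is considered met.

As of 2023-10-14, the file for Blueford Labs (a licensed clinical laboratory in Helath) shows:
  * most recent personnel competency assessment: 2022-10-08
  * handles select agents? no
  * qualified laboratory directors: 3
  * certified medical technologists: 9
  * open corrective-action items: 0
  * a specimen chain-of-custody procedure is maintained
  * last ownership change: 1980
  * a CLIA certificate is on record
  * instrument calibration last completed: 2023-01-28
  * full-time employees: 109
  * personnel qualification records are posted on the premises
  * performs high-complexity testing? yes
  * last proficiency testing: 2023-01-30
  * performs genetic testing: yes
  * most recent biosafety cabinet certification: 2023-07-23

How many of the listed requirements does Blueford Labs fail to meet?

1. condition 'performs high-complexity testing' holds; certified medical technologists 9 ≥ 8 → met
2. personnel competency assessment 371 days ago vs limit 270 → not met
3. condition 'performs genetic testing' holds; biosafety cabinet certification 83 days ago vs limit 60 → not met
4. specimen chain-of-custody procedure present → met
5. qualified laboratory directors 3 ≥ 2 → met
6. condition 'handles select agents' does not hold → requirement n/a → met
7. open corrective-action items 0 ≤ 2 → met
8. CLIA certificate present → met
9. proficiency testing 257 days ago vs limit 270 → met
10. instrument calibration 259 days ago vs limit 270 → met
11. personnel qualification records present → met
Not met: 2 of 11

2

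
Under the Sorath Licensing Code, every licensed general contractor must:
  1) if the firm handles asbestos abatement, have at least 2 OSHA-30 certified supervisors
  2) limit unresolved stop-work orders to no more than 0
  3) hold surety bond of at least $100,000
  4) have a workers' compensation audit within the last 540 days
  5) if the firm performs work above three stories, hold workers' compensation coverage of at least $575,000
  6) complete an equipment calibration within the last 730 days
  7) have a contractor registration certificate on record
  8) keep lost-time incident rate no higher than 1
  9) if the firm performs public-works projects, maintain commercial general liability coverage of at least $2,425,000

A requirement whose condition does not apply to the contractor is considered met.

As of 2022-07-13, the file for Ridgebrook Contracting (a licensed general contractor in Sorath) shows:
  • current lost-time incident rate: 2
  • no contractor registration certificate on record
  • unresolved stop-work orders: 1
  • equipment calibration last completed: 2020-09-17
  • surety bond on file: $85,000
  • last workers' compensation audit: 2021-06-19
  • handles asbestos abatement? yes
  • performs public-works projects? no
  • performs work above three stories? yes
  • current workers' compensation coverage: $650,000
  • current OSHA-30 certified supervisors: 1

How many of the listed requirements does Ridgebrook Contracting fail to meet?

1. condition 'handles asbestos abatement' holds; OSHA-30 certified supervisors 1 < 2 → not met
2. unresolved stop-work orders 1 > 0 → not met
3. surety bond $85,000 < $100,000 → not met
4. workers' compensation audit 389 days ago vs limit 540 → met
5. condition 'performs work above three stories' holds; workers' compensation coverage $650,000 ≥ $575,000 → met
6. equipment calibration 664 days ago vs limit 730 → met
7. contractor registration certificate absent → not met
8. lost-time incident rate 2 > 1 → not met
9. condition 'performs public-works projects' does not hold → requirement n/a → met
Not met: 5 of 9

5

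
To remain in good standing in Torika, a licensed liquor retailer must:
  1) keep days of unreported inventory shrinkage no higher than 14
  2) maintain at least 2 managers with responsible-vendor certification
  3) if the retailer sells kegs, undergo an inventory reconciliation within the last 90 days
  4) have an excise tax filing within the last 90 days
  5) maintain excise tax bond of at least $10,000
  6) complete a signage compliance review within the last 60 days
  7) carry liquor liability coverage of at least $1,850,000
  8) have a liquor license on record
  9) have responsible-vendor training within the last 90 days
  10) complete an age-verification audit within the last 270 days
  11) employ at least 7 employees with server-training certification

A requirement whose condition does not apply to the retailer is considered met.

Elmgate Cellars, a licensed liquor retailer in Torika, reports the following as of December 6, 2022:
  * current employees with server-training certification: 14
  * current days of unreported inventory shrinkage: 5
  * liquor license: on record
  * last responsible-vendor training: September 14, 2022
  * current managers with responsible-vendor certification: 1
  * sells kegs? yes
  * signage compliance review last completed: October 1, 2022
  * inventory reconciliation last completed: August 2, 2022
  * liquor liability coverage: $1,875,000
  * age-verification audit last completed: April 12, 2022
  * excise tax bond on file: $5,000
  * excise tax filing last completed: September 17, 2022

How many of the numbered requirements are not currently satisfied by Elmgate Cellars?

4

1. days of unreported inventory shrinkage 5 ≤ 14 → met
2. managers with responsible-vendor certification 1 < 2 → not met
3. condition 'sells kegs' holds; inventory reconciliation 126 days ago vs limit 90 → not met
4. excise tax filing 80 days ago vs limit 90 → met
5. excise tax bond $5,000 < $10,000 → not met
6. signage compliance review 66 days ago vs limit 60 → not met
7. liquor liability coverage $1,875,000 ≥ $1,850,000 → met
8. liquor license present → met
9. responsible-vendor training 83 days ago vs limit 90 → met
10. age-verification audit 238 days ago vs limit 270 → met
11. employees with server-training certification 14 ≥ 7 → met
Not met: 4 of 11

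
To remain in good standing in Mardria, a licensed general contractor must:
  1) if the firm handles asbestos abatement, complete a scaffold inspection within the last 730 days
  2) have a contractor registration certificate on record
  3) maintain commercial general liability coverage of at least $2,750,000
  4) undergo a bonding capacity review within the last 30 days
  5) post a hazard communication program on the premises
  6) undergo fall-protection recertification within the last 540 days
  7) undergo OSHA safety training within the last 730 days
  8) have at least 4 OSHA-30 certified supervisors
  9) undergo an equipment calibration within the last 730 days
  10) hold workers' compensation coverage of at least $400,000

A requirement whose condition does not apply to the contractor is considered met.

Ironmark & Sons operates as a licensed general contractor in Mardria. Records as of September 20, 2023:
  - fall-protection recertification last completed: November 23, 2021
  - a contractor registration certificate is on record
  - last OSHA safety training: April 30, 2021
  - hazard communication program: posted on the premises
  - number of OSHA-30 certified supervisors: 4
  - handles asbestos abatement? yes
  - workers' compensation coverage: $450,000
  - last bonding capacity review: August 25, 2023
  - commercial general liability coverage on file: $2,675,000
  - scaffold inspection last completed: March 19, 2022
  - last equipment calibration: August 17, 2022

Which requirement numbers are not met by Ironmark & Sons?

1. condition 'handles asbestos abatement' holds; scaffold inspection 550 days ago vs limit 730 → met
2. contractor registration certificate present → met
3. commercial general liability coverage $2,675,000 < $2,750,000 → not met
4. bonding capacity review 26 days ago vs limit 30 → met
5. hazard communication program present → met
6. fall-protection recertification 666 days ago vs limit 540 → not met
7. OSHA safety training 873 days ago vs limit 730 → not met
8. OSHA-30 certified supervisors 4 ≥ 4 → met
9. equipment calibration 399 days ago vs limit 730 → met
10. workers' compensation coverage $450,000 ≥ $400,000 → met
Not met: 3, 6, 7

3, 6, 7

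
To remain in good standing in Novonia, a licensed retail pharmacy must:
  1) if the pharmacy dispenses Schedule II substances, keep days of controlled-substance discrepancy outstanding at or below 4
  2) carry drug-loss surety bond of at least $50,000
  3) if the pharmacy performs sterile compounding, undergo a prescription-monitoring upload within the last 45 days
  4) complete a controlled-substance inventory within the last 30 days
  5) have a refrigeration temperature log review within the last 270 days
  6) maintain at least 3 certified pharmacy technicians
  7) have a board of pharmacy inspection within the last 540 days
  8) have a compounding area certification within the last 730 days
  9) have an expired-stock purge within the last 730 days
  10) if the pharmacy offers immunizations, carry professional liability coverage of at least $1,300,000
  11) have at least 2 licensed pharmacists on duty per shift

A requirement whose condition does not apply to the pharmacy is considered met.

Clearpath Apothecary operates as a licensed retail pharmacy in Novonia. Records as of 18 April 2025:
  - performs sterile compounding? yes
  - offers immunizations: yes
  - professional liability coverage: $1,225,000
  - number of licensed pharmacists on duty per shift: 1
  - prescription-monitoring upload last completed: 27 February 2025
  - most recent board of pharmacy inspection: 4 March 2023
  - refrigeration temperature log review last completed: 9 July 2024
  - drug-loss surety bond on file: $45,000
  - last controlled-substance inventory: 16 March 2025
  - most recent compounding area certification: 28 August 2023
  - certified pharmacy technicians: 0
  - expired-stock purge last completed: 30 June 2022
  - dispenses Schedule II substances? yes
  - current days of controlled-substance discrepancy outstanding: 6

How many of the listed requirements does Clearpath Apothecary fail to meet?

10

1. condition 'dispenses Schedule II substances' holds; days of controlled-substance discrepancy outstanding 6 > 4 → not met
2. drug-loss surety bond $45,000 < $50,000 → not met
3. condition 'performs sterile compounding' holds; prescription-monitoring upload 50 days ago vs limit 45 → not met
4. controlled-substance inventory 33 days ago vs limit 30 → not met
5. refrigeration temperature log review 283 days ago vs limit 270 → not met
6. certified pharmacy technicians 0 < 3 → not met
7. board of pharmacy inspection 776 days ago vs limit 540 → not met
8. compounding area certification 599 days ago vs limit 730 → met
9. expired-stock purge 1023 days ago vs limit 730 → not met
10. condition 'offers immunizations' holds; professional liability coverage $1,225,000 < $1,300,000 → not met
11. licensed pharmacists on duty per shift 1 < 2 → not met
Not met: 10 of 11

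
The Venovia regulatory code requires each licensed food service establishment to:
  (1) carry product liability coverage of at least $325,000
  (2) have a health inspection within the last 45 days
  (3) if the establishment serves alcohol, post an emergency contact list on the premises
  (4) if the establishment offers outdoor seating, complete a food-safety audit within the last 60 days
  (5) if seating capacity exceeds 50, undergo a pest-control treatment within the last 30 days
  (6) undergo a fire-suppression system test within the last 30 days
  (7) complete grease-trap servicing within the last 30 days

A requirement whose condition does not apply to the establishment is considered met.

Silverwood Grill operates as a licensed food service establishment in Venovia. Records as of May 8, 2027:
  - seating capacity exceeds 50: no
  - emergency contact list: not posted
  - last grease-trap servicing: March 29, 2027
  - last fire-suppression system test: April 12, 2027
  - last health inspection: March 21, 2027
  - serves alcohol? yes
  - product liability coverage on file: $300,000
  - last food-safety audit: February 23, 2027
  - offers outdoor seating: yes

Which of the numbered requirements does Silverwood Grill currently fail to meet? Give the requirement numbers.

1. product liability coverage $300,000 < $325,000 → not met
2. health inspection 48 days ago vs limit 45 → not met
3. condition 'serves alcohol' holds; emergency contact list absent → not met
4. condition 'offers outdoor seating' holds; food-safety audit 74 days ago vs limit 60 → not met
5. condition 'seating capacity exceeds 50' does not hold → requirement n/a → met
6. fire-suppression system test 26 days ago vs limit 30 → met
7. grease-trap servicing 40 days ago vs limit 30 → not met
Not met: 1, 2, 3, 4, 7

1, 2, 3, 4, 7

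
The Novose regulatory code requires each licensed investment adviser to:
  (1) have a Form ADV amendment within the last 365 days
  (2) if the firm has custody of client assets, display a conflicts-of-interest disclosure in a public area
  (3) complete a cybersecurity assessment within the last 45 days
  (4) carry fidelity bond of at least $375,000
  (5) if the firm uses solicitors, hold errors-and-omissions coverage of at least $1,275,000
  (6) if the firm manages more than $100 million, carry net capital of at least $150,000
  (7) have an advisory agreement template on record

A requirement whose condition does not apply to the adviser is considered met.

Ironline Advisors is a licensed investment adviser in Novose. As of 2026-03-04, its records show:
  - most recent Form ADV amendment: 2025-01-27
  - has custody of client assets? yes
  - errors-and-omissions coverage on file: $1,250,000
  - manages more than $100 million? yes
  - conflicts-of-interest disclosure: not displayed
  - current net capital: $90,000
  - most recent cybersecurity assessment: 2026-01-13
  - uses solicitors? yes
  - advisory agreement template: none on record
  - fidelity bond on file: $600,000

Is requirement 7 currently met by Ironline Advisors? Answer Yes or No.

7. advisory agreement template absent → not met

No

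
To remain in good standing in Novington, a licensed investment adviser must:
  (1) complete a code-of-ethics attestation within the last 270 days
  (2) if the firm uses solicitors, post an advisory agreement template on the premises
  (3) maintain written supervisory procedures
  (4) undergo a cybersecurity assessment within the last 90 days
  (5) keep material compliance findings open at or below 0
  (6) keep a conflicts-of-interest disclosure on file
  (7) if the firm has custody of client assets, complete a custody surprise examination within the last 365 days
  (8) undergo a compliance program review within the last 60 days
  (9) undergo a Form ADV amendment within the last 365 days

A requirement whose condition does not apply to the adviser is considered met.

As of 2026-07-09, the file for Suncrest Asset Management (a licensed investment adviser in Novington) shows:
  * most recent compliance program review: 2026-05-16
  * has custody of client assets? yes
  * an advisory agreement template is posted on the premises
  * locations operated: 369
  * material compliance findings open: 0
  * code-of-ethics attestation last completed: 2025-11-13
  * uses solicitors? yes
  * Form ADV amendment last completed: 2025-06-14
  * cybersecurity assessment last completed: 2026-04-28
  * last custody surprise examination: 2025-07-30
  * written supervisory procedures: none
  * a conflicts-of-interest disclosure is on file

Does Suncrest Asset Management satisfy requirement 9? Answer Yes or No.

No

9. Form ADV amendment 390 days ago vs limit 365 → not met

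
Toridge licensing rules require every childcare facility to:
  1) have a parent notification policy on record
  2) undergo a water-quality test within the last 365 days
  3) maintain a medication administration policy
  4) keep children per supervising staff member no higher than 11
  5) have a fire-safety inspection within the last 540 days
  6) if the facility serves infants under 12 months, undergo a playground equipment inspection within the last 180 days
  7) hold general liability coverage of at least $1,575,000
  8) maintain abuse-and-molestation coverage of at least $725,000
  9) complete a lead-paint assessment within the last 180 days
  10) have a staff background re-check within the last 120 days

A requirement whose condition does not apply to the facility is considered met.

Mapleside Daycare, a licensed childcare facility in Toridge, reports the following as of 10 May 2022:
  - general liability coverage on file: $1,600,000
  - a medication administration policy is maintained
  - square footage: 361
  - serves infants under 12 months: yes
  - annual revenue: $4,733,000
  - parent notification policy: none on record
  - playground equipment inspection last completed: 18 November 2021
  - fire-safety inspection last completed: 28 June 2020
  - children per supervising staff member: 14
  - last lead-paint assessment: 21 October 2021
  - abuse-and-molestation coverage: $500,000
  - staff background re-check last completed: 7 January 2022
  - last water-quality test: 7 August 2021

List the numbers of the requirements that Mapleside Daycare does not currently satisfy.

1. parent notification policy absent → not met
2. water-quality test 276 days ago vs limit 365 → met
3. medication administration policy present → met
4. children per supervising staff member 14 > 11 → not met
5. fire-safety inspection 681 days ago vs limit 540 → not met
6. condition 'serves infants under 12 months' holds; playground equipment inspection 173 days ago vs limit 180 → met
7. general liability coverage $1,600,000 ≥ $1,575,000 → met
8. abuse-and-molestation coverage $500,000 < $725,000 → not met
9. lead-paint assessment 201 days ago vs limit 180 → not met
10. staff background re-check 123 days ago vs limit 120 → not met
Not met: 1, 4, 5, 8, 9, 10

1, 4, 5, 8, 9, 10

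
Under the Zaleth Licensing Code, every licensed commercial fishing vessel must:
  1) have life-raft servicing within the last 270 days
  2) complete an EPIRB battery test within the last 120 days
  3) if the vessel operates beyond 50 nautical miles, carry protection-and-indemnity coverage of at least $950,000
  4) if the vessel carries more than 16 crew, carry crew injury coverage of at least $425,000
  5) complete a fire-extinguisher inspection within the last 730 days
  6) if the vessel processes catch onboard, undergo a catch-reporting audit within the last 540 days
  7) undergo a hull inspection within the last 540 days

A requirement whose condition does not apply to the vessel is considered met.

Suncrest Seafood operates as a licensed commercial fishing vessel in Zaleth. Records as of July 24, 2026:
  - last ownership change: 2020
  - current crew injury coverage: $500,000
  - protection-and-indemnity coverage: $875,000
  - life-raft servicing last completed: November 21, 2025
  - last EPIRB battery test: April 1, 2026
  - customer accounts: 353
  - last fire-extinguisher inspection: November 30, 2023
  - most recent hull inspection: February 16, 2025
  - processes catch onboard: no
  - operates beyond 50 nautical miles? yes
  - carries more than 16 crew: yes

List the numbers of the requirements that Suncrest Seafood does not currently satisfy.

3, 5

1. life-raft servicing 245 days ago vs limit 270 → met
2. EPIRB battery test 114 days ago vs limit 120 → met
3. condition 'operates beyond 50 nautical miles' holds; protection-and-indemnity coverage $875,000 < $950,000 → not met
4. condition 'carries more than 16 crew' holds; crew injury coverage $500,000 ≥ $425,000 → met
5. fire-extinguisher inspection 967 days ago vs limit 730 → not met
6. condition 'processes catch onboard' does not hold → requirement n/a → met
7. hull inspection 523 days ago vs limit 540 → met
Not met: 3, 5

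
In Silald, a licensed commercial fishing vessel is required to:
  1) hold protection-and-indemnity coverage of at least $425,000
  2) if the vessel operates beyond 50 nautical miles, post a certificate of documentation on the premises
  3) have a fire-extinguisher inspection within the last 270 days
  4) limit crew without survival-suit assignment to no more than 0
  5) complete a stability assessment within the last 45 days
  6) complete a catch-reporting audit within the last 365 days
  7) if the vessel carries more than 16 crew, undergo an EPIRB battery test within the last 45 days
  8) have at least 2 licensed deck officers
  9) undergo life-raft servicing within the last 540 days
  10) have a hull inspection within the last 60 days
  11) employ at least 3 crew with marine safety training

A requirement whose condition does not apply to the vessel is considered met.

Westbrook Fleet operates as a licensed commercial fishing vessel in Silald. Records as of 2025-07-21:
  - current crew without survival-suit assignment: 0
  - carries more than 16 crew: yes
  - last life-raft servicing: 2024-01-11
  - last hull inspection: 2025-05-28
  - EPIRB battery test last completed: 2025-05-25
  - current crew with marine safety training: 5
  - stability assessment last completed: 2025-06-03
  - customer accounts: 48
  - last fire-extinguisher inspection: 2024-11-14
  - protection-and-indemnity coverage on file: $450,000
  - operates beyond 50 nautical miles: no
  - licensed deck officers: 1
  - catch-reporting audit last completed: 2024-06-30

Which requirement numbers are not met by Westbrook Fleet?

5, 6, 7, 8, 9

1. protection-and-indemnity coverage $450,000 ≥ $425,000 → met
2. condition 'operates beyond 50 nautical miles' does not hold → requirement n/a → met
3. fire-extinguisher inspection 249 days ago vs limit 270 → met
4. crew without survival-suit assignment 0 ≤ 0 → met
5. stability assessment 48 days ago vs limit 45 → not met
6. catch-reporting audit 386 days ago vs limit 365 → not met
7. condition 'carries more than 16 crew' holds; EPIRB battery test 57 days ago vs limit 45 → not met
8. licensed deck officers 1 < 2 → not met
9. life-raft servicing 557 days ago vs limit 540 → not met
10. hull inspection 54 days ago vs limit 60 → met
11. crew with marine safety training 5 ≥ 3 → met
Not met: 5, 6, 7, 8, 9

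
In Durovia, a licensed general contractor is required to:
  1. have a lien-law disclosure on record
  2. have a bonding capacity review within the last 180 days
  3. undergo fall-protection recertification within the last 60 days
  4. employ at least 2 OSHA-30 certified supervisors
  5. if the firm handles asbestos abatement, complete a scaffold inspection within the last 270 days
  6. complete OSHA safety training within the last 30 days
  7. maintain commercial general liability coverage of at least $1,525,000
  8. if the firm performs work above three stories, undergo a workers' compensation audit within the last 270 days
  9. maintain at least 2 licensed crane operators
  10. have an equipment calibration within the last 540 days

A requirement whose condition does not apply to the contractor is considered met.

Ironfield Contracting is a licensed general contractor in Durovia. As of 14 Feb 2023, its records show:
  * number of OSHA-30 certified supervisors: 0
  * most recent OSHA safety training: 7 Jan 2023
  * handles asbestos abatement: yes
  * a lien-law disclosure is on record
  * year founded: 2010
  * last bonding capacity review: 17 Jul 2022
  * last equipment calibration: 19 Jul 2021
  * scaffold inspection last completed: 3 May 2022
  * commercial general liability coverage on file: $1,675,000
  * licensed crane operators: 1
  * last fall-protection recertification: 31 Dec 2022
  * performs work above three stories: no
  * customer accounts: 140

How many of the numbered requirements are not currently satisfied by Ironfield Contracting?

1. lien-law disclosure present → met
2. bonding capacity review 212 days ago vs limit 180 → not met
3. fall-protection recertification 45 days ago vs limit 60 → met
4. OSHA-30 certified supervisors 0 < 2 → not met
5. condition 'handles asbestos abatement' holds; scaffold inspection 287 days ago vs limit 270 → not met
6. OSHA safety training 38 days ago vs limit 30 → not met
7. commercial general liability coverage $1,675,000 ≥ $1,525,000 → met
8. condition 'performs work above three stories' does not hold → requirement n/a → met
9. licensed crane operators 1 < 2 → not met
10. equipment calibration 575 days ago vs limit 540 → not met
Not met: 6 of 10

6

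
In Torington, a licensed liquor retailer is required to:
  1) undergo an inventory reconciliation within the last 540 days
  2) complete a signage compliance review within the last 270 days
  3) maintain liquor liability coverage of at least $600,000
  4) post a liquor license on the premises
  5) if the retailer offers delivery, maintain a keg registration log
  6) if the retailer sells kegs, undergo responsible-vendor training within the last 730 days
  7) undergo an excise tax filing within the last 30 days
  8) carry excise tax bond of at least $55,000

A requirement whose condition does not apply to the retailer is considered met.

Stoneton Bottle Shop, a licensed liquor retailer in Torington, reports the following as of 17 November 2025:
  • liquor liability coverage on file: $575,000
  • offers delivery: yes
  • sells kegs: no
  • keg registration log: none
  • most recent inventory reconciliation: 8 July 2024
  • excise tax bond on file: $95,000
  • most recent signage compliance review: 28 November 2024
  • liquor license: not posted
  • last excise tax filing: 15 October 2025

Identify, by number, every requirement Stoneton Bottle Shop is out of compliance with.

1. inventory reconciliation 497 days ago vs limit 540 → met
2. signage compliance review 354 days ago vs limit 270 → not met
3. liquor liability coverage $575,000 < $600,000 → not met
4. liquor license absent → not met
5. condition 'offers delivery' holds; keg registration log absent → not met
6. condition 'sells kegs' does not hold → requirement n/a → met
7. excise tax filing 33 days ago vs limit 30 → not met
8. excise tax bond $95,000 ≥ $55,000 → met
Not met: 2, 3, 4, 5, 7

2, 3, 4, 5, 7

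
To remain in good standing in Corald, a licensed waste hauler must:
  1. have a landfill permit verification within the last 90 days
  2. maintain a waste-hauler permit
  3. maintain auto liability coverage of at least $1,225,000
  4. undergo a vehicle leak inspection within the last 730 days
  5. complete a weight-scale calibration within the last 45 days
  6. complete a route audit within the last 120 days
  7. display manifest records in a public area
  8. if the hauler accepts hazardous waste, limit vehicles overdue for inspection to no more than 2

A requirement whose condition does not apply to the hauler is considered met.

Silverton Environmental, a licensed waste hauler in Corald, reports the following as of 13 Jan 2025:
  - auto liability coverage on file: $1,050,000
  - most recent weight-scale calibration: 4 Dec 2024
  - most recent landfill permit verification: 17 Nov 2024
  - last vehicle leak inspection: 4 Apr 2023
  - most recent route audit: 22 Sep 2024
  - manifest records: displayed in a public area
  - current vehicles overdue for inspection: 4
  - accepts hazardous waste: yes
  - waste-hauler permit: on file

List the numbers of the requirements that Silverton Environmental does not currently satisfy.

3, 8

1. landfill permit verification 57 days ago vs limit 90 → met
2. waste-hauler permit present → met
3. auto liability coverage $1,050,000 < $1,225,000 → not met
4. vehicle leak inspection 650 days ago vs limit 730 → met
5. weight-scale calibration 40 days ago vs limit 45 → met
6. route audit 113 days ago vs limit 120 → met
7. manifest records present → met
8. condition 'accepts hazardous waste' holds; vehicles overdue for inspection 4 > 2 → not met
Not met: 3, 8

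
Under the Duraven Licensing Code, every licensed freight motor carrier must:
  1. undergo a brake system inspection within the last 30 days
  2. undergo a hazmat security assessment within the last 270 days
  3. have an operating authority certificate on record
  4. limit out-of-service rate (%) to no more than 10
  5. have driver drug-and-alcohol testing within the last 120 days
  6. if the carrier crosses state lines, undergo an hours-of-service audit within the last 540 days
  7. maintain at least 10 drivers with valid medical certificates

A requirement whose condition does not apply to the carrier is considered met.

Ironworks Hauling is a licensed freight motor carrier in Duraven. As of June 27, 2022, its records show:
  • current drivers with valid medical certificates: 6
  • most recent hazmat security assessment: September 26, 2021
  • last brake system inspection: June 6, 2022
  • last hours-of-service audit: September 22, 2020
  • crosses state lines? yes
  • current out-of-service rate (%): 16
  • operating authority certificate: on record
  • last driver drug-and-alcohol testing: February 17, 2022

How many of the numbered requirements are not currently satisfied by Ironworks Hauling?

5

1. brake system inspection 21 days ago vs limit 30 → met
2. hazmat security assessment 274 days ago vs limit 270 → not met
3. operating authority certificate present → met
4. out-of-service rate (%) 16 > 10 → not met
5. driver drug-and-alcohol testing 130 days ago vs limit 120 → not met
6. condition 'crosses state lines' holds; hours-of-service audit 643 days ago vs limit 540 → not met
7. drivers with valid medical certificates 6 < 10 → not met
Not met: 5 of 7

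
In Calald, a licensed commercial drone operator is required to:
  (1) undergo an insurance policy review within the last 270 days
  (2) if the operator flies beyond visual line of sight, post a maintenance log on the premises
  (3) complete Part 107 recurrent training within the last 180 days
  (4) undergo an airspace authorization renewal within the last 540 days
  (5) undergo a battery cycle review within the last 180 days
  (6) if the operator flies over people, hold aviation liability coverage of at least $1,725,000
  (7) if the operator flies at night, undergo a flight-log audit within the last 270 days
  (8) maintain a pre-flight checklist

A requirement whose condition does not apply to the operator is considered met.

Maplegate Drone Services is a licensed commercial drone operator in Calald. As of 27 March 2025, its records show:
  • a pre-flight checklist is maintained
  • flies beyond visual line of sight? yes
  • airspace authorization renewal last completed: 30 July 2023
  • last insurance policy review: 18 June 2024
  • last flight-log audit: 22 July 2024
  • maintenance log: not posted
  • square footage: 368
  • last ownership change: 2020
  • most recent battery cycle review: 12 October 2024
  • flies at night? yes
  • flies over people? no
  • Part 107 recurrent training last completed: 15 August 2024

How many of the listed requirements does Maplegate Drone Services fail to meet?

4

1. insurance policy review 282 days ago vs limit 270 → not met
2. condition 'flies beyond visual line of sight' holds; maintenance log absent → not met
3. Part 107 recurrent training 224 days ago vs limit 180 → not met
4. airspace authorization renewal 606 days ago vs limit 540 → not met
5. battery cycle review 166 days ago vs limit 180 → met
6. condition 'flies over people' does not hold → requirement n/a → met
7. condition 'flies at night' holds; flight-log audit 248 days ago vs limit 270 → met
8. pre-flight checklist present → met
Not met: 4 of 8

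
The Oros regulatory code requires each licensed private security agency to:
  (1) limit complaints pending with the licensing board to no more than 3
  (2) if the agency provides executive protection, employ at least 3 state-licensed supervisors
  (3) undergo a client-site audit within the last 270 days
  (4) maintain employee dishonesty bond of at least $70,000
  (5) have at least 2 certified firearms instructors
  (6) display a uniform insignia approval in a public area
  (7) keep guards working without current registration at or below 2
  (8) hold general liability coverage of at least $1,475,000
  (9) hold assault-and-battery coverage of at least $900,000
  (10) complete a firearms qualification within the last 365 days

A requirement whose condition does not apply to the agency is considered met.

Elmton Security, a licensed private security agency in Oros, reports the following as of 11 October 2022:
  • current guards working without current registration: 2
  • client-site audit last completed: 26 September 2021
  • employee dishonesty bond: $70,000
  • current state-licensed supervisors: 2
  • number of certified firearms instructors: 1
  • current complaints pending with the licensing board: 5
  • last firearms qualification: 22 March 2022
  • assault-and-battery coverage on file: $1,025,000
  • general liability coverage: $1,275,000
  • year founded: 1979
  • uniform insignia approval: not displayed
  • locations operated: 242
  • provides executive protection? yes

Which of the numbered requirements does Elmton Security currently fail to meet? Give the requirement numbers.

1. complaints pending with the licensing board 5 > 3 → not met
2. condition 'provides executive protection' holds; state-licensed supervisors 2 < 3 → not met
3. client-site audit 380 days ago vs limit 270 → not met
4. employee dishonesty bond $70,000 ≥ $70,000 → met
5. certified firearms instructors 1 < 2 → not met
6. uniform insignia approval absent → not met
7. guards working without current registration 2 ≤ 2 → met
8. general liability coverage $1,275,000 < $1,475,000 → not met
9. assault-and-battery coverage $1,025,000 ≥ $900,000 → met
10. firearms qualification 203 days ago vs limit 365 → met
Not met: 1, 2, 3, 5, 6, 8

1, 2, 3, 5, 6, 8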